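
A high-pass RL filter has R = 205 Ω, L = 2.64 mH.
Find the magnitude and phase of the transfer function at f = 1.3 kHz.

Step 1 — Angular frequency: ω = 2π·1300 = 8168 rad/s.
Step 2 — Transfer function: H(jω) = jωL/(R + jωL).
Step 3 — Numerator jωL = j·21.56; denominator R + jωL = 205 + j21.56.
Step 4 — H = 0.01094 + j0.104.
Step 5 — Magnitude: |H| = 0.1046 (-19.6 dB); phase: φ = 84.0°.

|H| = 0.1046 (-19.6 dB), φ = 84.0°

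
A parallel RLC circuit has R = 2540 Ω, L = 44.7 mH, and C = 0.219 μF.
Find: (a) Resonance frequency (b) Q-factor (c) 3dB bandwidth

Step 1 — Resonance: ω₀ = 1/√(LC) = 1/√(0.0447·2.19e-07) = 1.011e+04 rad/s.
Step 2 — f₀ = ω₀/(2π) = 1609 Hz.
Step 3 — Parallel Q: Q = R/(ω₀L) = 2540/(1.011e+04·0.0447) = 5.622.
Step 4 — Bandwidth: Δω = ω₀/Q = 1798 rad/s; BW = Δω/(2π) = 286.1 Hz.

(a) f₀ = 1609 Hz  (b) Q = 5.622  (c) BW = 286.1 Hz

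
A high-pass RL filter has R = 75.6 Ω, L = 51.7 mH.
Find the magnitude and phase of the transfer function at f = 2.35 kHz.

Step 1 — Angular frequency: ω = 2π·2350 = 1.477e+04 rad/s.
Step 2 — Transfer function: H(jω) = jωL/(R + jωL).
Step 3 — Numerator jωL = j·763.4; denominator R + jωL = 75.6 + j763.4.
Step 4 — H = 0.9903 + j0.09807.
Step 5 — Magnitude: |H| = 0.9951 (-0.0 dB); phase: φ = 5.7°.

|H| = 0.9951 (-0.0 dB), φ = 5.7°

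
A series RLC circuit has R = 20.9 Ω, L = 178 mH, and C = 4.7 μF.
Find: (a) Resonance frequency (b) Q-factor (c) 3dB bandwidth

Step 1 — Resonance condition Im(Z)=0 gives ω₀ = 1/√(LC).
Step 2 — ω₀ = 1/√(0.178·4.7e-06) = 1093 rad/s.
Step 3 — f₀ = ω₀/(2π) = 174 Hz.
Step 4 — Series Q: Q = ω₀L/R = 1093·0.178/20.9 = 9.311.
Step 5 — 3dB bandwidth: Δω = ω₀/Q = 117.4 rad/s; BW = Δω/(2π) = 18.69 Hz.

(a) f₀ = 174 Hz  (b) Q = 9.311  (c) BW = 18.69 Hz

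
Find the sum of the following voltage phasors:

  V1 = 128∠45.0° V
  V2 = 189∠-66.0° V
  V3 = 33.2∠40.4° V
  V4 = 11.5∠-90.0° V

Step 1 — Convert each phasor to rectangular form:
  V1 = 128·(cos(45.0°) + j·sin(45.0°)) = 90.51 + j90.51 V
  V2 = 189·(cos(-66.0°) + j·sin(-66.0°)) = 76.87 - j172.7 V
  V3 = 33.2·(cos(40.4°) + j·sin(40.4°)) = 25.28 + j21.52 V
  V4 = 11.5·(cos(-90.0°) + j·sin(-90.0°)) = 0 - j11.5 V
Step 2 — Sum components: V_total = 192.7 - j72.13 V.
Step 3 — Convert to polar: |V_total| = 205.7 V, ∠V_total = -20.5°.

V_total = 205.7∠-20.5° V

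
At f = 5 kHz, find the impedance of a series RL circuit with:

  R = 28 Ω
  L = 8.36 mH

Step 1 — Angular frequency: ω = 2π·f = 2π·5000 = 3.142e+04 rad/s.
Step 2 — Component impedances:
  R: Z = R = 28 Ω
  L: Z = jωL = j·3.142e+04·0.00836 = 0 + j262.6 Ω
Step 3 — Series combination: Z_total = R + L = 28 + j262.6 Ω = 264.1∠83.9° Ω.

Z = 28 + j262.6 Ω = 264.1∠83.9° Ω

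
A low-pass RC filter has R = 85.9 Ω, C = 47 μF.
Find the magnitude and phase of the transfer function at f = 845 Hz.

Step 1 — Angular frequency: ω = 2π·845 = 5309 rad/s.
Step 2 — Transfer function: H(jω) = 1/(1 + jωRC).
Step 3 — Denominator: 1 + jωRC = 1 + j·5309·85.9·4.7e-05 = 1 + j21.44.
Step 4 — H = 0.002172 - j0.04655.
Step 5 — Magnitude: |H| = 0.0466 (-26.6 dB); phase: φ = -87.3°.

|H| = 0.0466 (-26.6 dB), φ = -87.3°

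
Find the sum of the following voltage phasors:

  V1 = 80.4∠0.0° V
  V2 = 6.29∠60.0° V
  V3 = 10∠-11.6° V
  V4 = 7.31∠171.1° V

Step 1 — Convert each phasor to rectangular form:
  V1 = 80.4·(cos(0.0°) + j·sin(0.0°)) = 80.4 V
  V2 = 6.29·(cos(60.0°) + j·sin(60.0°)) = 3.145 + j5.447 V
  V3 = 10·(cos(-11.6°) + j·sin(-11.6°)) = 9.796 - j2.011 V
  V4 = 7.31·(cos(171.1°) + j·sin(171.1°)) = -7.222 + j1.131 V
Step 2 — Sum components: V_total = 86.12 + j4.567 V.
Step 3 — Convert to polar: |V_total| = 86.24 V, ∠V_total = 3.0°.

V_total = 86.24∠3.0° V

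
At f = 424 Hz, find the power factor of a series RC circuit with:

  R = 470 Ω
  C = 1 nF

Step 1 — Angular frequency: ω = 2π·f = 2π·424 = 2664 rad/s.
Step 2 — Component impedances:
  R: Z = R = 470 Ω
  C: Z = 1/(jωC) = -j/(ω·C) = 0 - j3.754e+05 Ω
Step 3 — Series combination: Z_total = R + C = 470 - j3.754e+05 Ω = 3.754e+05∠-89.9° Ω.
Step 4 — Power factor: PF = cos(φ) = Re(Z)/|Z| = 470/3.754e+05 = 0.001252.
Step 5 — Type: Im(Z) = -3.754e+05 ⇒ leading (phase φ = -89.9°).

PF = 0.001252 (leading, φ = -89.9°)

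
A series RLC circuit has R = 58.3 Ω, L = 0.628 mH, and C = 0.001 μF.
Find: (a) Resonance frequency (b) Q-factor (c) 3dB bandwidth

Step 1 — Resonance: ω₀ = 1/√(LC) = 1/√(0.000628·1e-09) = 1.262e+06 rad/s.
Step 2 — f₀ = ω₀/(2π) = 2.008e+05 Hz.
Step 3 — Series Q: Q = ω₀L/R = 1.262e+06·0.000628/58.3 = 13.59.
Step 4 — Bandwidth: Δω = ω₀/Q = 9.283e+04 rad/s; BW = Δω/(2π) = 1.478e+04 Hz.

(a) f₀ = 2.008e+05 Hz  (b) Q = 13.59  (c) BW = 1.478e+04 Hz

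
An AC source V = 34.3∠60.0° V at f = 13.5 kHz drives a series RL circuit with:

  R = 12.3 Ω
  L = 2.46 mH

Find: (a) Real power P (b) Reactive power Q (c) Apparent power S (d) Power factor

Step 1 — Angular frequency: ω = 2π·f = 2π·1.35e+04 = 8.482e+04 rad/s.
Step 2 — Component impedances:
  R: Z = R = 12.3 Ω
  L: Z = jωL = j·8.482e+04·0.00246 = 0 + j208.7 Ω
Step 3 — Series combination: Z_total = R + L = 12.3 + j208.7 Ω = 209∠86.6° Ω.
Step 4 — Source phasor: V = 34.3∠60.0° V = 17.15 + j29.7 V.
Step 5 — Current: I = V / Z = 0.1467 - j0.07354 A = 0.1641∠-26.6° A.
Step 6 — Complex power: S = V·I* = 0.3312 + j5.619 VA.
Step 7 — Real power: P = Re(S) = 0.3312 W.
Step 8 — Reactive power: Q = Im(S) = 5.619 VAR.
Step 9 — Apparent power: |S| = 5.628 VA.
Step 10 — Power factor: PF = P/|S| = 0.05884 (lagging).

(a) P = 0.3312 W  (b) Q = 5.619 VAR  (c) S = 5.628 VA  (d) PF = 0.05884 (lagging)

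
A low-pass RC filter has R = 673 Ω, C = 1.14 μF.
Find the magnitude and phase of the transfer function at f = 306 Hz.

Step 1 — Angular frequency: ω = 2π·306 = 1923 rad/s.
Step 2 — Transfer function: H(jω) = 1/(1 + jωRC).
Step 3 — Denominator: 1 + jωRC = 1 + j·1923·673·1.14e-06 = 1 + j1.475.
Step 4 — H = 0.3149 - j0.4645.
Step 5 — Magnitude: |H| = 0.5611 (-5.0 dB); phase: φ = -55.9°.

|H| = 0.5611 (-5.0 dB), φ = -55.9°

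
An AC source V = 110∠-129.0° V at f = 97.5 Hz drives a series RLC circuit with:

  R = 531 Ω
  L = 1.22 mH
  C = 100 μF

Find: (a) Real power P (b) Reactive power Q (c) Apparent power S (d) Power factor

Step 1 — Angular frequency: ω = 2π·f = 2π·97.5 = 612.6 rad/s.
Step 2 — Component impedances:
  R: Z = R = 531 Ω
  L: Z = jωL = j·612.6·0.00122 = 0 + j0.7474 Ω
  C: Z = 1/(jωC) = -j/(ω·C) = 0 - j16.32 Ω
Step 3 — Series combination: Z_total = R + L + C = 531 - j15.58 Ω = 531.2∠-1.7° Ω.
Step 4 — Source phasor: V = 110∠-129.0° V = -69.23 - j85.49 V.
Step 5 — Current: I = V / Z = -0.1255 - j0.1647 A = 0.2071∠-127.3° A.
Step 6 — Complex power: S = V·I* = 22.77 - j0.6679 VA.
Step 7 — Real power: P = Re(S) = 22.77 W.
Step 8 — Reactive power: Q = Im(S) = -0.6679 VAR.
Step 9 — Apparent power: |S| = 22.78 VA.
Step 10 — Power factor: PF = P/|S| = 0.9996 (leading).

(a) P = 22.77 W  (b) Q = -0.6679 VAR  (c) S = 22.78 VA  (d) PF = 0.9996 (leading)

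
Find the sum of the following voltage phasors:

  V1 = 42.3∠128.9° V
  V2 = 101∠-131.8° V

Step 1 — Convert each phasor to rectangular form:
  V1 = 42.3·(cos(128.9°) + j·sin(128.9°)) = -26.56 + j32.92 V
  V2 = 101·(cos(-131.8°) + j·sin(-131.8°)) = -67.32 - j75.29 V
Step 2 — Sum components: V_total = -93.88 - j42.37 V.
Step 3 — Convert to polar: |V_total| = 103 V, ∠V_total = -155.7°.

V_total = 103∠-155.7° V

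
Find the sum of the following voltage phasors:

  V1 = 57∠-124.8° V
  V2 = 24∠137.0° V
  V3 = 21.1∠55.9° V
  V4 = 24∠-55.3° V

Step 1 — Convert each phasor to rectangular form:
  V1 = 57·(cos(-124.8°) + j·sin(-124.8°)) = -32.53 - j46.81 V
  V2 = 24·(cos(137.0°) + j·sin(137.0°)) = -17.55 + j16.37 V
  V3 = 21.1·(cos(55.9°) + j·sin(55.9°)) = 11.83 + j17.47 V
  V4 = 24·(cos(-55.3°) + j·sin(-55.3°)) = 13.66 - j19.73 V
Step 2 — Sum components: V_total = -24.59 - j32.7 V.
Step 3 — Convert to polar: |V_total| = 40.91 V, ∠V_total = -126.9°.

V_total = 40.91∠-126.9° V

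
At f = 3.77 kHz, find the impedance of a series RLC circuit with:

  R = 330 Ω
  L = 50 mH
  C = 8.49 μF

Step 1 — Angular frequency: ω = 2π·f = 2π·3770 = 2.369e+04 rad/s.
Step 2 — Component impedances:
  R: Z = R = 330 Ω
  L: Z = jωL = j·2.369e+04·0.05 = 0 + j1184 Ω
  C: Z = 1/(jωC) = -j/(ω·C) = 0 - j4.972 Ω
Step 3 — Series combination: Z_total = R + L + C = 330 + j1179 Ω = 1225∠74.4° Ω.

Z = 330 + j1179 Ω = 1225∠74.4° Ω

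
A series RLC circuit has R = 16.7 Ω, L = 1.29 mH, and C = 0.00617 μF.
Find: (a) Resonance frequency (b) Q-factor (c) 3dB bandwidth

Step 1 — Resonance: ω₀ = 1/√(LC) = 1/√(0.00129·6.17e-09) = 3.545e+05 rad/s.
Step 2 — f₀ = ω₀/(2π) = 5.641e+04 Hz.
Step 3 — Series Q: Q = ω₀L/R = 3.545e+05·0.00129/16.7 = 27.38.
Step 4 — Bandwidth: Δω = ω₀/Q = 1.295e+04 rad/s; BW = Δω/(2π) = 2060 Hz.

(a) f₀ = 5.641e+04 Hz  (b) Q = 27.38  (c) BW = 2060 Hz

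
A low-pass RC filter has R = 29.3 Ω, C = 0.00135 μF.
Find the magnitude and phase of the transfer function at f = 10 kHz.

Step 1 — Angular frequency: ω = 2π·1e+04 = 6.283e+04 rad/s.
Step 2 — Transfer function: H(jω) = 1/(1 + jωRC).
Step 3 — Denominator: 1 + jωRC = 1 + j·6.283e+04·29.3·1.35e-09 = 1 + j0.002485.
Step 4 — H = 1 - j0.002485.
Step 5 — Magnitude: |H| = 1 (-0.0 dB); phase: φ = -0.1°.

|H| = 1 (-0.0 dB), φ = -0.1°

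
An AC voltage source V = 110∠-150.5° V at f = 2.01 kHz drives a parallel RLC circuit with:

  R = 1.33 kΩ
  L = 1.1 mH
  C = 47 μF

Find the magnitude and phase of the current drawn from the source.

Step 1 — Angular frequency: ω = 2π·f = 2π·2010 = 1.263e+04 rad/s.
Step 2 — Component impedances:
  R: Z = R = 1330 Ω
  L: Z = jωL = j·1.263e+04·0.0011 = 0 + j13.89 Ω
  C: Z = 1/(jωC) = -j/(ω·C) = 0 - j1.685 Ω
Step 3 — Parallel combination: 1/Z_total = 1/R + 1/L + 1/C; Z_total = 0.002764 - j1.917 Ω = 1.917∠-89.9° Ω.
Step 4 — Source phasor: V = 110∠-150.5° V = -95.74 - j54.17 V.
Step 5 — Ohm's law: I = V / Z_total = (-95.74 - j54.17) / (0.002764 - j1.917) = 28.18 - j49.98 A.
Step 6 — Convert to polar: |I| = 57.37 A, ∠I = -60.6°.

I = 57.37∠-60.6° A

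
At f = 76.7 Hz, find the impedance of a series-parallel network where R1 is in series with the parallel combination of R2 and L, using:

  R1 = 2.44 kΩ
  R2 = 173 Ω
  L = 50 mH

Step 1 — Angular frequency: ω = 2π·f = 2π·76.7 = 481.9 rad/s.
Step 2 — Component impedances:
  R1: Z = R = 2440 Ω
  R2: Z = R = 173 Ω
  L: Z = jωL = j·481.9·0.05 = 0 + j24.1 Ω
Step 3 — Parallel branch: R2 || L = 1/(1/R2 + 1/L) = 3.292 + j23.64 Ω.
Step 4 — Series with R1: Z_total = R1 + (R2 || L) = 2443 + j23.64 Ω = 2443∠0.6° Ω.

Z = 2443 + j23.64 Ω = 2443∠0.6° Ω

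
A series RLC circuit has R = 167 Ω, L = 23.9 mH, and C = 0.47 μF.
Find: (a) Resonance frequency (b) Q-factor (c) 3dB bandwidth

Step 1 — Resonance: ω₀ = 1/√(LC) = 1/√(0.0239·4.7e-07) = 9435 rad/s.
Step 2 — f₀ = ω₀/(2π) = 1502 Hz.
Step 3 — Series Q: Q = ω₀L/R = 9435·0.0239/167 = 1.35.
Step 4 — Bandwidth: Δω = ω₀/Q = 6987 rad/s; BW = Δω/(2π) = 1112 Hz.

(a) f₀ = 1502 Hz  (b) Q = 1.35  (c) BW = 1112 Hz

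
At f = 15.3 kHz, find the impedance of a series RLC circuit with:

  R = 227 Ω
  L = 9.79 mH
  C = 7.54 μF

Step 1 — Angular frequency: ω = 2π·f = 2π·1.53e+04 = 9.613e+04 rad/s.
Step 2 — Component impedances:
  R: Z = R = 227 Ω
  L: Z = jωL = j·9.613e+04·0.00979 = 0 + j941.1 Ω
  C: Z = 1/(jωC) = -j/(ω·C) = 0 - j1.38 Ω
Step 3 — Series combination: Z_total = R + L + C = 227 + j939.8 Ω = 966.8∠76.4° Ω.

Z = 227 + j939.8 Ω = 966.8∠76.4° Ω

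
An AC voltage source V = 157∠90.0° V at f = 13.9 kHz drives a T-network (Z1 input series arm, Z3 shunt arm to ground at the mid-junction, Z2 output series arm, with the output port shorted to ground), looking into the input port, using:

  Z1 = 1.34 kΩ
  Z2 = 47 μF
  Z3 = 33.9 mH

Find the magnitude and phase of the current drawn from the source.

Step 1 — Angular frequency: ω = 2π·f = 2π·1.39e+04 = 8.734e+04 rad/s.
Step 2 — Component impedances:
  Z1: Z = R = 1340 Ω
  Z2: Z = 1/(jωC) = -j/(ω·C) = 0 - j0.2436 Ω
  Z3: Z = jωL = j·8.734e+04·0.0339 = 0 + j2961 Ω
Step 3 — With the output port shorted to ground, the output series arm Z2 runs from the junction to ground; the shunt arm Z3 also runs from the junction to ground. They appear in parallel: Z3 || Z2 = 0 - j0.2436 Ω.
Step 4 — Series with input arm Z1: Z_in = Z1 + (Z3 || Z2) = 1340 - j0.2436 Ω = 1340∠-0.0° Ω.
Step 5 — Source phasor: V = 157∠90.0° V = 0 + j157 V.
Step 6 — Ohm's law: I = V / Z_total = (0 + j157) / (1340 - j0.2436) = -2.13e-05 + j0.1172 A.
Step 7 — Convert to polar: |I| = 0.1172 A, ∠I = 90.0°.

I = 0.1172∠90.0° A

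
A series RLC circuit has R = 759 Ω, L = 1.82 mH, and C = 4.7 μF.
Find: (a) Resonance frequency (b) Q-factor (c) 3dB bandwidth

Step 1 — Resonance: ω₀ = 1/√(LC) = 1/√(0.00182·4.7e-06) = 1.081e+04 rad/s.
Step 2 — f₀ = ω₀/(2π) = 1721 Hz.
Step 3 — Series Q: Q = ω₀L/R = 1.081e+04·0.00182/759 = 0.02593.
Step 4 — Bandwidth: Δω = ω₀/Q = 4.17e+05 rad/s; BW = Δω/(2π) = 6.637e+04 Hz.

(a) f₀ = 1721 Hz  (b) Q = 0.02593  (c) BW = 6.637e+04 Hz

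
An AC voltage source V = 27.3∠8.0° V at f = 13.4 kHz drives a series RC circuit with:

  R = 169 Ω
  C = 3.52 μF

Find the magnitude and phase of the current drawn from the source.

Step 1 — Angular frequency: ω = 2π·f = 2π·1.34e+04 = 8.419e+04 rad/s.
Step 2 — Component impedances:
  R: Z = R = 169 Ω
  C: Z = 1/(jωC) = -j/(ω·C) = 0 - j3.374 Ω
Step 3 — Series combination: Z_total = R + C = 169 - j3.374 Ω = 169∠-1.1° Ω.
Step 4 — Source phasor: V = 27.3∠8.0° V = 27.03 + j3.799 V.
Step 5 — Ohm's law: I = V / Z_total = (27.03 + j3.799) / (169 - j3.374) = 0.1595 + j0.02567 A.
Step 6 — Convert to polar: |I| = 0.1615 A, ∠I = 9.1°.

I = 0.1615∠9.1° A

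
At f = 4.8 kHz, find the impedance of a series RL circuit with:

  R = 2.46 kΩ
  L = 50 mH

Step 1 — Angular frequency: ω = 2π·f = 2π·4800 = 3.016e+04 rad/s.
Step 2 — Component impedances:
  R: Z = R = 2460 Ω
  L: Z = jωL = j·3.016e+04·0.05 = 0 + j1508 Ω
Step 3 — Series combination: Z_total = R + L = 2460 + j1508 Ω = 2885∠31.5° Ω.

Z = 2460 + j1508 Ω = 2885∠31.5° Ω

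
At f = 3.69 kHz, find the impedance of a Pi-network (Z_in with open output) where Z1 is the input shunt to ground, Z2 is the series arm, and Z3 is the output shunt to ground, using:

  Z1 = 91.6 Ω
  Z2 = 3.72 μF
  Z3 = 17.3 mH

Step 1 — Angular frequency: ω = 2π·f = 2π·3690 = 2.318e+04 rad/s.
Step 2 — Component impedances:
  Z1: Z = R = 91.6 Ω
  Z2: Z = 1/(jωC) = -j/(ω·C) = 0 - j11.59 Ω
  Z3: Z = jωL = j·2.318e+04·0.0173 = 0 + j401.1 Ω
Step 3 — With open output, the series arm Z2 and the output shunt Z3 appear in series to ground: Z2 + Z3 = 0 + j389.5 Ω.
Step 4 — Parallel with input shunt Z1: Z_in = Z1 || (Z2 + Z3) = 86.8 + j20.41 Ω = 89.17∠13.2° Ω.

Z = 86.8 + j20.41 Ω = 89.17∠13.2° Ω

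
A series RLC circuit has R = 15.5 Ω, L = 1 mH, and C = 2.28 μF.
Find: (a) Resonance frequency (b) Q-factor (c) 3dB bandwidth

Step 1 — Resonance: ω₀ = 1/√(LC) = 1/√(0.001·2.28e-06) = 2.094e+04 rad/s.
Step 2 — f₀ = ω₀/(2π) = 3333 Hz.
Step 3 — Series Q: Q = ω₀L/R = 2.094e+04·0.001/15.5 = 1.351.
Step 4 — Bandwidth: Δω = ω₀/Q = 1.55e+04 rad/s; BW = Δω/(2π) = 2467 Hz.

(a) f₀ = 3333 Hz  (b) Q = 1.351  (c) BW = 2467 Hz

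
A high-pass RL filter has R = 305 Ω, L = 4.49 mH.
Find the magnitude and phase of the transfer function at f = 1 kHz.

Step 1 — Angular frequency: ω = 2π·1000 = 6283 rad/s.
Step 2 — Transfer function: H(jω) = jωL/(R + jωL).
Step 3 — Numerator jωL = j·28.21; denominator R + jωL = 305 + j28.21.
Step 4 — H = 0.008483 + j0.09171.
Step 5 — Magnitude: |H| = 0.0921 (-20.7 dB); phase: φ = 84.7°.

|H| = 0.0921 (-20.7 dB), φ = 84.7°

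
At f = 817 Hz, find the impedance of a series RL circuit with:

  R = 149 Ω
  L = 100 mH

Step 1 — Angular frequency: ω = 2π·f = 2π·817 = 5133 rad/s.
Step 2 — Component impedances:
  R: Z = R = 149 Ω
  L: Z = jωL = j·5133·0.1 = 0 + j513.3 Ω
Step 3 — Series combination: Z_total = R + L = 149 + j513.3 Ω = 534.5∠73.8° Ω.

Z = 149 + j513.3 Ω = 534.5∠73.8° Ω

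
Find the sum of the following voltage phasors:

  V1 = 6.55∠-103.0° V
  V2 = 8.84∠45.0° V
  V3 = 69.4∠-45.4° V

Step 1 — Convert each phasor to rectangular form:
  V1 = 6.55·(cos(-103.0°) + j·sin(-103.0°)) = -1.473 - j6.382 V
  V2 = 8.84·(cos(45.0°) + j·sin(45.0°)) = 6.251 + j6.251 V
  V3 = 69.4·(cos(-45.4°) + j·sin(-45.4°)) = 48.73 - j49.41 V
Step 2 — Sum components: V_total = 53.51 - j49.55 V.
Step 3 — Convert to polar: |V_total| = 72.92 V, ∠V_total = -42.8°.

V_total = 72.92∠-42.8° V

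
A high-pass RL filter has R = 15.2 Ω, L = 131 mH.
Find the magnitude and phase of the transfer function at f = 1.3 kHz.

Step 1 — Angular frequency: ω = 2π·1300 = 8168 rad/s.
Step 2 — Transfer function: H(jω) = jωL/(R + jωL).
Step 3 — Numerator jωL = j·1070; denominator R + jωL = 15.2 + j1070.
Step 4 — H = 0.9998 + j0.0142.
Step 5 — Magnitude: |H| = 0.9999 (-0.0 dB); phase: φ = 0.8°.

|H| = 0.9999 (-0.0 dB), φ = 0.8°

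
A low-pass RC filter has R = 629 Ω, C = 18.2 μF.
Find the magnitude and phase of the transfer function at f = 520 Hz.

Step 1 — Angular frequency: ω = 2π·520 = 3267 rad/s.
Step 2 — Transfer function: H(jω) = 1/(1 + jωRC).
Step 3 — Denominator: 1 + jωRC = 1 + j·3267·629·1.82e-05 = 1 + j37.4.
Step 4 — H = 0.0007143 - j0.02672.
Step 5 — Magnitude: |H| = 0.02673 (-31.5 dB); phase: φ = -88.5°.

|H| = 0.02673 (-31.5 dB), φ = -88.5°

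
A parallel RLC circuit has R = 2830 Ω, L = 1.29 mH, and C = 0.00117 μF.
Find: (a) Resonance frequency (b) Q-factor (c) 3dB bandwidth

Step 1 — Resonance: ω₀ = 1/√(LC) = 1/√(0.00129·1.17e-09) = 8.14e+05 rad/s.
Step 2 — f₀ = ω₀/(2π) = 1.295e+05 Hz.
Step 3 — Parallel Q: Q = R/(ω₀L) = 2830/(8.14e+05·0.00129) = 2.695.
Step 4 — Bandwidth: Δω = ω₀/Q = 3.02e+05 rad/s; BW = Δω/(2π) = 4.807e+04 Hz.

(a) f₀ = 1.295e+05 Hz  (b) Q = 2.695  (c) BW = 4.807e+04 Hz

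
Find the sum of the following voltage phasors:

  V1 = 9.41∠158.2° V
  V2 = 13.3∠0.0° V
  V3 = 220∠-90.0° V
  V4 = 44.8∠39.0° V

Step 1 — Convert each phasor to rectangular form:
  V1 = 9.41·(cos(158.2°) + j·sin(158.2°)) = -8.737 + j3.495 V
  V2 = 13.3·(cos(0.0°) + j·sin(0.0°)) = 13.3 V
  V3 = 220·(cos(-90.0°) + j·sin(-90.0°)) = 0 - j220 V
  V4 = 44.8·(cos(39.0°) + j·sin(39.0°)) = 34.82 + j28.19 V
Step 2 — Sum components: V_total = 39.38 - j188.3 V.
Step 3 — Convert to polar: |V_total| = 192.4 V, ∠V_total = -78.2°.

V_total = 192.4∠-78.2° V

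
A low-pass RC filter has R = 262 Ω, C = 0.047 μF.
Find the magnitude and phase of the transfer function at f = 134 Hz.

Step 1 — Angular frequency: ω = 2π·134 = 841.9 rad/s.
Step 2 — Transfer function: H(jω) = 1/(1 + jωRC).
Step 3 — Denominator: 1 + jωRC = 1 + j·841.9·262·4.7e-08 = 1 + j0.01037.
Step 4 — H = 0.9999 - j0.01037.
Step 5 — Magnitude: |H| = 0.9999 (-0.0 dB); phase: φ = -0.6°.

|H| = 0.9999 (-0.0 dB), φ = -0.6°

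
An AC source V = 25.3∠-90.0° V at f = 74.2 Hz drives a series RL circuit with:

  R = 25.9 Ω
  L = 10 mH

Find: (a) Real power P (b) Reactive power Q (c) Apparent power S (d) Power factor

Step 1 — Angular frequency: ω = 2π·f = 2π·74.2 = 466.2 rad/s.
Step 2 — Component impedances:
  R: Z = R = 25.9 Ω
  L: Z = jωL = j·466.2·0.01 = 0 + j4.662 Ω
Step 3 — Series combination: Z_total = R + L = 25.9 + j4.662 Ω = 26.32∠10.2° Ω.
Step 4 — Source phasor: V = 25.3∠-90.0° V = 0 - j25.3 V.
Step 5 — Current: I = V / Z = -0.1703 - j0.9462 A = 0.9614∠-100.2° A.
Step 6 — Complex power: S = V·I* = 23.94 + j4.309 VA.
Step 7 — Real power: P = Re(S) = 23.94 W.
Step 8 — Reactive power: Q = Im(S) = 4.309 VAR.
Step 9 — Apparent power: |S| = 24.32 VA.
Step 10 — Power factor: PF = P/|S| = 0.9842 (lagging).

(a) P = 23.94 W  (b) Q = 4.309 VAR  (c) S = 24.32 VA  (d) PF = 0.9842 (lagging)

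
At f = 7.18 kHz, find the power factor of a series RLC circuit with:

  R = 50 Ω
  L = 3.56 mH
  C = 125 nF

Step 1 — Angular frequency: ω = 2π·f = 2π·7180 = 4.511e+04 rad/s.
Step 2 — Component impedances:
  R: Z = R = 50 Ω
  L: Z = jωL = j·4.511e+04·0.00356 = 0 + j160.6 Ω
  C: Z = 1/(jωC) = -j/(ω·C) = 0 - j177.3 Ω
Step 3 — Series combination: Z_total = R + L + C = 50 - j16.73 Ω = 52.72∠-18.5° Ω.
Step 4 — Power factor: PF = cos(φ) = Re(Z)/|Z| = 50/52.724 = 0.9483.
Step 5 — Type: Im(Z) = -16.73 ⇒ leading (phase φ = -18.5°).

PF = 0.9483 (leading, φ = -18.5°)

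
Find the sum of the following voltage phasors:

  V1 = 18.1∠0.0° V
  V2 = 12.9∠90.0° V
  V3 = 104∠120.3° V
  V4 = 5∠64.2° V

Step 1 — Convert each phasor to rectangular form:
  V1 = 18.1·(cos(0.0°) + j·sin(0.0°)) = 18.1 V
  V2 = 12.9·(cos(90.0°) + j·sin(90.0°)) = 0 + j12.9 V
  V3 = 104·(cos(120.3°) + j·sin(120.3°)) = -52.47 + j89.79 V
  V4 = 5·(cos(64.2°) + j·sin(64.2°)) = 2.176 + j4.502 V
Step 2 — Sum components: V_total = -32.19 + j107.2 V.
Step 3 — Convert to polar: |V_total| = 111.9 V, ∠V_total = 106.7°.

V_total = 111.9∠106.7° V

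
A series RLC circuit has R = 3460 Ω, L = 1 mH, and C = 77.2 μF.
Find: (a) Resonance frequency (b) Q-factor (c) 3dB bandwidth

Step 1 — Resonance: ω₀ = 1/√(LC) = 1/√(0.001·7.72e-05) = 3599 rad/s.
Step 2 — f₀ = ω₀/(2π) = 572.8 Hz.
Step 3 — Series Q: Q = ω₀L/R = 3599·0.001/3460 = 0.00104.
Step 4 — Bandwidth: Δω = ω₀/Q = 3.46e+06 rad/s; BW = Δω/(2π) = 5.507e+05 Hz.

(a) f₀ = 572.8 Hz  (b) Q = 0.00104  (c) BW = 5.507e+05 Hz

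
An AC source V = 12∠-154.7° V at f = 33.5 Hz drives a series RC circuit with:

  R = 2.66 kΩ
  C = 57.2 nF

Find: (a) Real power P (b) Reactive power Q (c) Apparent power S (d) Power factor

Step 1 — Angular frequency: ω = 2π·f = 2π·33.5 = 210.5 rad/s.
Step 2 — Component impedances:
  R: Z = R = 2660 Ω
  C: Z = 1/(jωC) = -j/(ω·C) = 0 - j8.306e+04 Ω
Step 3 — Series combination: Z_total = R + C = 2660 - j8.306e+04 Ω = 8.31e+04∠-88.2° Ω.
Step 4 — Source phasor: V = 12∠-154.7° V = -10.85 - j5.128 V.
Step 5 — Current: I = V / Z = 5.75e-05 - j0.0001325 A = 0.0001444∠-66.5° A.
Step 6 — Complex power: S = V·I* = 5.547e-05 - j0.001732 VA.
Step 7 — Real power: P = Re(S) = 5.547e-05 W.
Step 8 — Reactive power: Q = Im(S) = -0.001732 VAR.
Step 9 — Apparent power: |S| = 0.001733 VA.
Step 10 — Power factor: PF = P/|S| = 0.03201 (leading).

(a) P = 5.547e-05 W  (b) Q = -0.001732 VAR  (c) S = 0.001733 VA  (d) PF = 0.03201 (leading)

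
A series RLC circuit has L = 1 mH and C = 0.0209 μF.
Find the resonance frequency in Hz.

Step 1 — Resonance condition Im(Z)=0 gives ω₀ = 1/√(LC).
Step 2 — ω₀ = 1/√(0.001·2.09e-08) = 2.187e+05 rad/s.
Step 3 — f₀ = ω₀/(2π) = 3.481e+04 Hz.

f₀ = 3.481e+04 Hz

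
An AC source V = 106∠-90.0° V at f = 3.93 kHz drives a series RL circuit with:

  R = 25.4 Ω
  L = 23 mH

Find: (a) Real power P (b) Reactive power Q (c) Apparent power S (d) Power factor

Step 1 — Angular frequency: ω = 2π·f = 2π·3930 = 2.469e+04 rad/s.
Step 2 — Component impedances:
  R: Z = R = 25.4 Ω
  L: Z = jωL = j·2.469e+04·0.023 = 0 + j567.9 Ω
Step 3 — Series combination: Z_total = R + L = 25.4 + j567.9 Ω = 568.5∠87.4° Ω.
Step 4 — Source phasor: V = 106∠-90.0° V = 0 - j106 V.
Step 5 — Current: I = V / Z = -0.1863 - j0.008331 A = 0.1865∠-177.4° A.
Step 6 — Complex power: S = V·I* = 0.883 + j19.74 VA.
Step 7 — Real power: P = Re(S) = 0.883 W.
Step 8 — Reactive power: Q = Im(S) = 19.74 VAR.
Step 9 — Apparent power: |S| = 19.76 VA.
Step 10 — Power factor: PF = P/|S| = 0.04468 (lagging).

(a) P = 0.883 W  (b) Q = 19.74 VAR  (c) S = 19.76 VA  (d) PF = 0.04468 (lagging)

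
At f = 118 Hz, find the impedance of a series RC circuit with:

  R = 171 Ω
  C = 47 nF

Step 1 — Angular frequency: ω = 2π·f = 2π·118 = 741.4 rad/s.
Step 2 — Component impedances:
  R: Z = R = 171 Ω
  C: Z = 1/(jωC) = -j/(ω·C) = 0 - j2.87e+04 Ω
Step 3 — Series combination: Z_total = R + C = 171 - j2.87e+04 Ω = 2.87e+04∠-89.7° Ω.

Z = 171 - j2.87e+04 Ω = 2.87e+04∠-89.7° Ω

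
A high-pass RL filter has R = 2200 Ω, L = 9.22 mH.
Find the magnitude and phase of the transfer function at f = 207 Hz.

Step 1 — Angular frequency: ω = 2π·207 = 1301 rad/s.
Step 2 — Transfer function: H(jω) = jωL/(R + jωL).
Step 3 — Numerator jωL = j·11.99; denominator R + jωL = 2200 + j11.99.
Step 4 — H = 2.971e-05 + j0.005451.
Step 5 — Magnitude: |H| = 0.005451 (-45.3 dB); phase: φ = 89.7°.

|H| = 0.005451 (-45.3 dB), φ = 89.7°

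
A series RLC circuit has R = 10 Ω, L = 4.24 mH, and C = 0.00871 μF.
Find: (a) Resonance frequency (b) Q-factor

Step 1 — Resonance condition Im(Z)=0 gives ω₀ = 1/√(LC).
Step 2 — ω₀ = 1/√(0.00424·8.71e-09) = 1.646e+05 rad/s.
Step 3 — f₀ = ω₀/(2π) = 2.619e+04 Hz.
Step 4 — Series Q: Q = ω₀L/R = 1.646e+05·0.00424/10 = 69.77.

(a) f₀ = 2.619e+04 Hz  (b) Q = 69.77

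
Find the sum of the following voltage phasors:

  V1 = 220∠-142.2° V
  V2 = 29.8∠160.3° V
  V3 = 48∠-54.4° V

Step 1 — Convert each phasor to rectangular form:
  V1 = 220·(cos(-142.2°) + j·sin(-142.2°)) = -173.8 - j134.8 V
  V2 = 29.8·(cos(160.3°) + j·sin(160.3°)) = -28.06 + j10.05 V
  V3 = 48·(cos(-54.4°) + j·sin(-54.4°)) = 27.94 - j39.03 V
Step 2 — Sum components: V_total = -173.9 - j163.8 V.
Step 3 — Convert to polar: |V_total| = 238.9 V, ∠V_total = -136.7°.

V_total = 238.9∠-136.7° V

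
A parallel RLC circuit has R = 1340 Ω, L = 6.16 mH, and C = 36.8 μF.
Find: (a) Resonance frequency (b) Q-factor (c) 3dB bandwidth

Step 1 — Resonance: ω₀ = 1/√(LC) = 1/√(0.00616·3.68e-05) = 2100 rad/s.
Step 2 — f₀ = ω₀/(2π) = 334.3 Hz.
Step 3 — Parallel Q: Q = R/(ω₀L) = 1340/(2100·0.00616) = 103.6.
Step 4 — Bandwidth: Δω = ω₀/Q = 20.28 rad/s; BW = Δω/(2π) = 3.228 Hz.

(a) f₀ = 334.3 Hz  (b) Q = 103.6  (c) BW = 3.228 Hz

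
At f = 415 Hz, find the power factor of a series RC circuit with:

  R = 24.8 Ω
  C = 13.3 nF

Step 1 — Angular frequency: ω = 2π·f = 2π·415 = 2608 rad/s.
Step 2 — Component impedances:
  R: Z = R = 24.8 Ω
  C: Z = 1/(jωC) = -j/(ω·C) = 0 - j2.884e+04 Ω
Step 3 — Series combination: Z_total = R + C = 24.8 - j2.884e+04 Ω = 2.884e+04∠-90.0° Ω.
Step 4 — Power factor: PF = cos(φ) = Re(Z)/|Z| = 24.8/28835 = 0.0008601.
Step 5 — Type: Im(Z) = -2.884e+04 ⇒ leading (phase φ = -90.0°).

PF = 0.0008601 (leading, φ = -90.0°)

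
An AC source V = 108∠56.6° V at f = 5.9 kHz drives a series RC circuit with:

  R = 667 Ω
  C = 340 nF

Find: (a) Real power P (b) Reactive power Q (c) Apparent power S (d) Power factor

Step 1 — Angular frequency: ω = 2π·f = 2π·5900 = 3.707e+04 rad/s.
Step 2 — Component impedances:
  R: Z = R = 667 Ω
  C: Z = 1/(jωC) = -j/(ω·C) = 0 - j79.34 Ω
Step 3 — Series combination: Z_total = R + C = 667 - j79.34 Ω = 671.7∠-6.8° Ω.
Step 4 — Source phasor: V = 108∠56.6° V = 59.45 + j90.16 V.
Step 5 — Current: I = V / Z = 0.07203 + j0.1437 A = 0.1608∠63.4° A.
Step 6 — Complex power: S = V·I* = 17.24 - j2.051 VA.
Step 7 — Real power: P = Re(S) = 17.24 W.
Step 8 — Reactive power: Q = Im(S) = -2.051 VAR.
Step 9 — Apparent power: |S| = 17.36 VA.
Step 10 — Power factor: PF = P/|S| = 0.993 (leading).

(a) P = 17.24 W  (b) Q = -2.051 VAR  (c) S = 17.36 VA  (d) PF = 0.993 (leading)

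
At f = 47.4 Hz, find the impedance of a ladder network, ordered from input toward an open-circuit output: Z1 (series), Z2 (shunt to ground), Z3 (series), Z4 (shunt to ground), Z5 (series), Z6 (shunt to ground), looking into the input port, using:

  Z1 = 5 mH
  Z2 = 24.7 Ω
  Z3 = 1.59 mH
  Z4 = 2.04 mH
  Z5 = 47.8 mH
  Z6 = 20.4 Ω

Step 1 — Angular frequency: ω = 2π·f = 2π·47.4 = 297.8 rad/s.
Step 2 — Component impedances:
  Z1: Z = jωL = j·297.8·0.005 = 0 + j1.489 Ω
  Z2: Z = R = 24.7 Ω
  Z3: Z = jωL = j·297.8·0.00159 = 0 + j0.4735 Ω
  Z4: Z = jωL = j·297.8·0.00204 = 0 + j0.6076 Ω
  Z5: Z = jωL = j·297.8·0.0478 = 0 + j14.24 Ω
  Z6: Z = R = 20.4 Ω
Step 3 — Ladder network (open output): work backward from the far end, alternating series and parallel combinations. Z_in = 0.05824 + j2.559 Ω = 2.559∠88.7° Ω.

Z = 0.05824 + j2.559 Ω = 2.559∠88.7° Ω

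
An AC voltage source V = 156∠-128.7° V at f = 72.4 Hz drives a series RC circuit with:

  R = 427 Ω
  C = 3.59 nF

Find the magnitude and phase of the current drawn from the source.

Step 1 — Angular frequency: ω = 2π·f = 2π·72.4 = 454.9 rad/s.
Step 2 — Component impedances:
  R: Z = R = 427 Ω
  C: Z = 1/(jωC) = -j/(ω·C) = 0 - j6.123e+05 Ω
Step 3 — Series combination: Z_total = R + C = 427 - j6.123e+05 Ω = 6.123e+05∠-90.0° Ω.
Step 4 — Source phasor: V = 156∠-128.7° V = -97.54 - j121.7 V.
Step 5 — Ohm's law: I = V / Z_total = (-97.54 - j121.7) / (427 - j6.123e+05) = 0.0001987 - j0.0001594 A.
Step 6 — Convert to polar: |I| = 0.0002548 A, ∠I = -38.7°.

I = 0.0002548∠-38.7° A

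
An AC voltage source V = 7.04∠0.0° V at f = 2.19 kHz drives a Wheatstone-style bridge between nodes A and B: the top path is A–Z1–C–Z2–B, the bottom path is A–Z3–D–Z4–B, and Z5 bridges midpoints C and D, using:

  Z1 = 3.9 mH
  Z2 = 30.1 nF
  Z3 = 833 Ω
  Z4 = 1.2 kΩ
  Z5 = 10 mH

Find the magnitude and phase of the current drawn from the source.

Step 1 — Angular frequency: ω = 2π·f = 2π·2190 = 1.376e+04 rad/s.
Step 2 — Component impedances:
  Z1: Z = jωL = j·1.376e+04·0.0039 = 0 + j53.66 Ω
  Z2: Z = 1/(jωC) = -j/(ω·C) = 0 - j2414 Ω
  Z3: Z = R = 833 Ω
  Z4: Z = R = 1200 Ω
  Z5: Z = jωL = j·1.376e+04·0.01 = 0 + j137.6 Ω
Step 3 — Bridge requires nodal analysis (the Z5 bridge couples midpoints C and D, so the two paths cannot be reduced to a simple series/parallel combination). Setting node B to ground and injecting 1 A at node A, the 3-node admittance system at A, C, D solves to V_A = Z_AB = 1078 - j386.5 Ω = 1146∠-19.7° Ω.
Step 4 — Source phasor: V = 7.04∠0.0° V = 7.04 V.
Step 5 — Ohm's law: I = V / Z_total = (7.04) / (1078 - j386.5) = 0.005785 + j0.002073 A.
Step 6 — Convert to polar: |I| = 0.006145 A, ∠I = 19.7°.

I = 0.006145∠19.7° A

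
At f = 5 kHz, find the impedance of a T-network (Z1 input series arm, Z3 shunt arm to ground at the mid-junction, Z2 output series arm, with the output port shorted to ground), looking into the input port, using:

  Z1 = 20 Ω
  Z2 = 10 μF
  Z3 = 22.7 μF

Step 1 — Angular frequency: ω = 2π·f = 2π·5000 = 3.142e+04 rad/s.
Step 2 — Component impedances:
  Z1: Z = R = 20 Ω
  Z2: Z = 1/(jωC) = -j/(ω·C) = 0 - j3.183 Ω
  Z3: Z = 1/(jωC) = -j/(ω·C) = 0 - j1.402 Ω
Step 3 — With the output port shorted to ground, the output series arm Z2 runs from the junction to ground; the shunt arm Z3 also runs from the junction to ground. They appear in parallel: Z3 || Z2 = 0 - j0.9734 Ω.
Step 4 — Series with input arm Z1: Z_in = Z1 + (Z3 || Z2) = 20 - j0.9734 Ω = 20.02∠-2.8° Ω.

Z = 20 - j0.9734 Ω = 20.02∠-2.8° Ω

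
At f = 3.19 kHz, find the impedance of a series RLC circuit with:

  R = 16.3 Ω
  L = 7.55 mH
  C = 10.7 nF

Step 1 — Angular frequency: ω = 2π·f = 2π·3190 = 2.004e+04 rad/s.
Step 2 — Component impedances:
  R: Z = R = 16.3 Ω
  L: Z = jωL = j·2.004e+04·0.00755 = 0 + j151.3 Ω
  C: Z = 1/(jωC) = -j/(ω·C) = 0 - j4663 Ω
Step 3 — Series combination: Z_total = R + L + C = 16.3 - j4511 Ω = 4511∠-89.8° Ω.

Z = 16.3 - j4511 Ω = 4511∠-89.8° Ω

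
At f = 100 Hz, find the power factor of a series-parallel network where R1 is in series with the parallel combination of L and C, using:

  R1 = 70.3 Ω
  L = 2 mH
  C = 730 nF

Step 1 — Angular frequency: ω = 2π·f = 2π·100 = 628.3 rad/s.
Step 2 — Component impedances:
  R1: Z = R = 70.3 Ω
  L: Z = jωL = j·628.3·0.002 = 0 + j1.257 Ω
  C: Z = 1/(jωC) = -j/(ω·C) = 0 - j2180 Ω
Step 3 — Parallel branch: L || C = 1/(1/L + 1/C) = 0 + j1.257 Ω.
Step 4 — Series with R1: Z_total = R1 + (L || C) = 70.3 + j1.257 Ω = 70.31∠1.0° Ω.
Step 5 — Power factor: PF = cos(φ) = Re(Z)/|Z| = 70.3/70.311 = 0.9998.
Step 6 — Type: Im(Z) = 1.257 ⇒ lagging (phase φ = 1.0°).

PF = 0.9998 (lagging, φ = 1.0°)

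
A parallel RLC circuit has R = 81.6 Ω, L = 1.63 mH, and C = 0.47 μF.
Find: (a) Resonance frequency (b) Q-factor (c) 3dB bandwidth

Step 1 — Resonance: ω₀ = 1/√(LC) = 1/√(0.00163·4.7e-07) = 3.613e+04 rad/s.
Step 2 — f₀ = ω₀/(2π) = 5750 Hz.
Step 3 — Parallel Q: Q = R/(ω₀L) = 81.6/(3.613e+04·0.00163) = 1.386.
Step 4 — Bandwidth: Δω = ω₀/Q = 2.607e+04 rad/s; BW = Δω/(2π) = 4150 Hz.

(a) f₀ = 5750 Hz  (b) Q = 1.386  (c) BW = 4150 Hz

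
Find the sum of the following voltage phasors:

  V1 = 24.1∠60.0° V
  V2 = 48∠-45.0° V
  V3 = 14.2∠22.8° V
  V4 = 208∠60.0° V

Step 1 — Convert each phasor to rectangular form:
  V1 = 24.1·(cos(60.0°) + j·sin(60.0°)) = 12.05 + j20.87 V
  V2 = 48·(cos(-45.0°) + j·sin(-45.0°)) = 33.94 - j33.94 V
  V3 = 14.2·(cos(22.8°) + j·sin(22.8°)) = 13.09 + j5.503 V
  V4 = 208·(cos(60.0°) + j·sin(60.0°)) = 104 + j180.1 V
Step 2 — Sum components: V_total = 163.1 + j172.6 V.
Step 3 — Convert to polar: |V_total| = 237.4 V, ∠V_total = 46.6°.

V_total = 237.4∠46.6° V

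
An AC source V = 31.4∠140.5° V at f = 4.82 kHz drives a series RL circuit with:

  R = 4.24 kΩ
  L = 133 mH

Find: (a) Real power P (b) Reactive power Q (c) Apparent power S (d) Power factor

Step 1 — Angular frequency: ω = 2π·f = 2π·4820 = 3.028e+04 rad/s.
Step 2 — Component impedances:
  R: Z = R = 4240 Ω
  L: Z = jωL = j·3.028e+04·0.133 = 0 + j4028 Ω
Step 3 — Series combination: Z_total = R + L = 4240 + j4028 Ω = 5848∠43.5° Ω.
Step 4 — Source phasor: V = 31.4∠140.5° V = -24.23 + j19.97 V.
Step 5 — Current: I = V / Z = -0.0006515 + j0.005329 A = 0.005369∠97.0° A.
Step 6 — Complex power: S = V·I* = 0.1222 + j0.1161 VA.
Step 7 — Real power: P = Re(S) = 0.1222 W.
Step 8 — Reactive power: Q = Im(S) = 0.1161 VAR.
Step 9 — Apparent power: |S| = 0.1686 VA.
Step 10 — Power factor: PF = P/|S| = 0.725 (lagging).

(a) P = 0.1222 W  (b) Q = 0.1161 VAR  (c) S = 0.1686 VA  (d) PF = 0.725 (lagging)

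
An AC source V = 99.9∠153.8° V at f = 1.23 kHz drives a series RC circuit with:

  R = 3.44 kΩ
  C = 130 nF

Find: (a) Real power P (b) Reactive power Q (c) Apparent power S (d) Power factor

Step 1 — Angular frequency: ω = 2π·f = 2π·1230 = 7728 rad/s.
Step 2 — Component impedances:
  R: Z = R = 3440 Ω
  C: Z = 1/(jωC) = -j/(ω·C) = 0 - j995.3 Ω
Step 3 — Series combination: Z_total = R + C = 3440 - j995.3 Ω = 3581∠-16.1° Ω.
Step 4 — Source phasor: V = 99.9∠153.8° V = -89.64 + j44.11 V.
Step 5 — Current: I = V / Z = -0.02747 + j0.004874 A = 0.0279∠169.9° A.
Step 6 — Complex power: S = V·I* = 2.677 - j0.7746 VA.
Step 7 — Real power: P = Re(S) = 2.677 W.
Step 8 — Reactive power: Q = Im(S) = -0.7746 VAR.
Step 9 — Apparent power: |S| = 2.787 VA.
Step 10 — Power factor: PF = P/|S| = 0.9606 (leading).

(a) P = 2.677 W  (b) Q = -0.7746 VAR  (c) S = 2.787 VA  (d) PF = 0.9606 (leading)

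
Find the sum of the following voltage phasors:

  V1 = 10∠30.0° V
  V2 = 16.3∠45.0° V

Step 1 — Convert each phasor to rectangular form:
  V1 = 10·(cos(30.0°) + j·sin(30.0°)) = 8.66 + j5 V
  V2 = 16.3·(cos(45.0°) + j·sin(45.0°)) = 11.53 + j11.53 V
Step 2 — Sum components: V_total = 20.19 + j16.53 V.
Step 3 — Convert to polar: |V_total| = 26.09 V, ∠V_total = 39.3°.

V_total = 26.09∠39.3° V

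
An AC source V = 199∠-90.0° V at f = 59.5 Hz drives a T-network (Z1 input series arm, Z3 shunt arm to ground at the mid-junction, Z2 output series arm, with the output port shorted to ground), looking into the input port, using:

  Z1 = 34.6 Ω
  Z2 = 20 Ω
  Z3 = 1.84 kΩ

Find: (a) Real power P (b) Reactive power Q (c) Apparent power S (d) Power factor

Step 1 — Angular frequency: ω = 2π·f = 2π·59.5 = 373.8 rad/s.
Step 2 — Component impedances:
  Z1: Z = R = 34.6 Ω
  Z2: Z = R = 20 Ω
  Z3: Z = R = 1840 Ω
Step 3 — With the output port shorted to ground, the output series arm Z2 runs from the junction to ground; the shunt arm Z3 also runs from the junction to ground. They appear in parallel: Z3 || Z2 = 19.78 Ω.
Step 4 — Series with input arm Z1: Z_in = Z1 + (Z3 || Z2) = 54.38 Ω = 54.38∠0.0° Ω.
Step 5 — Source phasor: V = 199∠-90.0° V = 0 - j199 V.
Step 6 — Current: I = V / Z = 0 - j3.659 A = 3.659∠-90.0° A.
Step 7 — Complex power: S = V·I* = 728.2 VA.
Step 8 — Real power: P = Re(S) = 728.2 W.
Step 9 — Reactive power: Q = Im(S) = 0 VAR.
Step 10 — Apparent power: |S| = 728.2 VA.
Step 11 — Power factor: PF = P/|S| = 1 (unity).

(a) P = 728.2 W  (b) Q = 0 VAR  (c) S = 728.2 VA  (d) PF = 1 (unity)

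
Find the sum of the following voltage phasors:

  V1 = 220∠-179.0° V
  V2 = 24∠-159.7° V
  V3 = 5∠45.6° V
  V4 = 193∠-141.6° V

Step 1 — Convert each phasor to rectangular form:
  V1 = 220·(cos(-179.0°) + j·sin(-179.0°)) = -220 - j3.84 V
  V2 = 24·(cos(-159.7°) + j·sin(-159.7°)) = -22.51 - j8.326 V
  V3 = 5·(cos(45.6°) + j·sin(45.6°)) = 3.498 + j3.572 V
  V4 = 193·(cos(-141.6°) + j·sin(-141.6°)) = -151.3 - j119.9 V
Step 2 — Sum components: V_total = -390.2 - j128.5 V.
Step 3 — Convert to polar: |V_total| = 410.8 V, ∠V_total = -161.8°.

V_total = 410.8∠-161.8° V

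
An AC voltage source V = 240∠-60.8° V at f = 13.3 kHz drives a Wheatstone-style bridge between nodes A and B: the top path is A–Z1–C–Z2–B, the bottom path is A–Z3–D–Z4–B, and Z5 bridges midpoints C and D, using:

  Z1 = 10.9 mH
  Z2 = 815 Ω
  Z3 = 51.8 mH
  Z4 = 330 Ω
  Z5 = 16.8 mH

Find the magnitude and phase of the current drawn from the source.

Step 1 — Angular frequency: ω = 2π·f = 2π·1.33e+04 = 8.357e+04 rad/s.
Step 2 — Component impedances:
  Z1: Z = jωL = j·8.357e+04·0.0109 = 0 + j910.9 Ω
  Z2: Z = R = 815 Ω
  Z3: Z = jωL = j·8.357e+04·0.0518 = 0 + j4329 Ω
  Z4: Z = R = 330 Ω
  Z5: Z = jωL = j·8.357e+04·0.0168 = 0 + j1404 Ω
Step 3 — Bridge requires nodal analysis (the Z5 bridge couples midpoints C and D, so the two paths cannot be reduced to a simple series/parallel combination). Setting node B to ground and injecting 1 A at node A, the 3-node admittance system at A, C, D solves to V_A = Z_AB = 395 + j918.1 Ω = 999.5∠66.7° Ω.
Step 4 — Source phasor: V = 240∠-60.8° V = 117.1 - j209.5 V.
Step 5 — Ohm's law: I = V / Z_total = (117.1 - j209.5) / (395 + j918.1) = -0.1462 - j0.1905 A.
Step 6 — Convert to polar: |I| = 0.2401 A, ∠I = -127.5°.

I = 0.2401∠-127.5° A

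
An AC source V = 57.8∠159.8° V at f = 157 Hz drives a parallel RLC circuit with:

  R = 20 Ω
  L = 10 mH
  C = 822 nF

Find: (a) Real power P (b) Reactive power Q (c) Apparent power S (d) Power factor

Step 1 — Angular frequency: ω = 2π·f = 2π·157 = 986.5 rad/s.
Step 2 — Component impedances:
  R: Z = R = 20 Ω
  L: Z = jωL = j·986.5·0.01 = 0 + j9.865 Ω
  C: Z = 1/(jωC) = -j/(ω·C) = 0 - j1233 Ω
Step 3 — Parallel combination: 1/Z_total = 1/R + 1/L + 1/C; Z_total = 3.964 + j7.973 Ω = 8.904∠63.6° Ω.
Step 4 — Source phasor: V = 57.8∠159.8° V = -54.24 + j19.96 V.
Step 5 — Current: I = V / Z = -0.7052 + j6.453 A = 6.491∠96.2° A.
Step 6 — Complex power: S = V·I* = 167 + j336 VA.
Step 7 — Real power: P = Re(S) = 167 W.
Step 8 — Reactive power: Q = Im(S) = 336 VAR.
Step 9 — Apparent power: |S| = 375.2 VA.
Step 10 — Power factor: PF = P/|S| = 0.4452 (lagging).

(a) P = 167 W  (b) Q = 336 VAR  (c) S = 375.2 VA  (d) PF = 0.4452 (lagging)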